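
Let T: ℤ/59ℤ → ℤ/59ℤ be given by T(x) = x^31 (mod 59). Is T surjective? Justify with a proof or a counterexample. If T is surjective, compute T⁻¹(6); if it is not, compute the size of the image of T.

Since 59 is prime, the nonzero elements of ℤ/59ℤ form a cyclic group of order 58.
As gcd(31, 58) = 1, raising to the 31st power is a bijection on this group: if s^31 ≡ t^31 then (st^{−1})^31 = 1, and the only element of order dividing gcd(31, 58) = 1 is 1, so s = t.
With T(0) = 0 this makes T injective on all of ℤ/59ℤ, hence bijective (finite equal-size domain and codomain). In particular T is surjective.
Since T is surjective, we find the preimage of 6. The inverse of x ↦ x^31 on (ℤ/59ℤ)^× is x ↦ x^15, because 31·15 = 465 = 8·58 + 1 ≡ 1 (mod 58) and x^{58} = 1 for x ≠ 0 (Fermat). So T⁻¹(6) = 6^15 mod 59.
Repeated squaring mod 59: 6^1 ≡ 6, 6^2 ≡ 6² = 36, 6^4 ≡ 36² = 1296 ≡ 57, 6^8 ≡ 57² = 3249 ≡ 4. Since 15 = 8 + 4 + 2 + 1, 6^15 ≡ 4·57·36·6: 4·57 = 228 ≡ 51, then 51·36 = 1836 ≡ 7, then 7·6 = 42. So 6^15 ≡ 42 (mod 59).
Hence T⁻¹(6) = 42.

42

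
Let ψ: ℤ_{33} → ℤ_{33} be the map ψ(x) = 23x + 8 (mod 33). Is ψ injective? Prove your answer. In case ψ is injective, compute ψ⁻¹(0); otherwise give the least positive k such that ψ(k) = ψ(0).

14

Suppose ψ(x_1) = ψ(x_2) in ℤ_{33}. Then 23x_1 + 8 ≡ 23x_2 + 8 (mod 33), hence 23(x_1 − x_2) ≡ 0 (mod 33).
Since gcd(23, 33) = 1, 23 is invertible modulo 33, so x_1 − x_2 ≡ 0 (mod 33), i.e. x_1 = x_2.
Therefore ψ is injective.
We now compute 23⁻¹ mod 33 explicitly. Euclid's algorithm: 33 = 1·23 + 10, 23 = 2·10 + 3, 10 = 3·3 + 1; back-substituting gives 1 = 23·23 − 16·33, so 23⁻¹ ≡ 23 (mod 33).
Since ψ is injective, we compute ψ⁻¹(0): solve 23x + 8 ≡ 0 (mod 33), i.e. 23x ≡ 25 (mod 33).
Multiplying by 23⁻¹ = 23 gives x ≡ 23·25 = 575 = 17·33 + 14 ≡ 14 (mod 33).
Check: ψ(14) = 23·14 + 8 = 330 = 10·33 + 0 ≡ 0 (mod 33).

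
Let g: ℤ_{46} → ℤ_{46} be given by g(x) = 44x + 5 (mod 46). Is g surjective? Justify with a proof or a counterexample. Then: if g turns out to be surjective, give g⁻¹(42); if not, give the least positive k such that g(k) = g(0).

23

Recall that surjectivity means every element of the codomain has a preimage under g.
Since gcd(44, 46) = 2, we have 44x ≡ 0 (mod 2) for all x, so g(x) ≡ 1 (mod 2).
But 0 ≢ 1 (mod 2), so 0 ∈ ℤ_{46} has no preimage. So g is not surjective.
Since g is not surjective, we find the least positive k with g(k) = g(0): this means 44k ≡ 0 (mod 46), i.e. 46 ∣ 44k. Since gcd(44, 46) = 2, dividing through by 2 this holds exactly when 23 ∣ 22k, and as gcd(22, 23) = 1, exactly when 23 ∣ k.
The smallest positive such k is 23.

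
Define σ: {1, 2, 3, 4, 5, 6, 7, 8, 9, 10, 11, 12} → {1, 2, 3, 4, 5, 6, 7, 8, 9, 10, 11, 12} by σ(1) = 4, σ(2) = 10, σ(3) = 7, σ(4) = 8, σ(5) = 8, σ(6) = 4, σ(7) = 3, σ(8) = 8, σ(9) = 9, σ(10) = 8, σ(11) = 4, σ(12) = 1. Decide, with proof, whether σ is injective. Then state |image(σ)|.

7

σ(4) = 8 = σ(5) with 4 ≠ 5, so σ is not injective.
The image of σ is {1, 3, 4, 7, 8, 9, 10}, which has 7 elements.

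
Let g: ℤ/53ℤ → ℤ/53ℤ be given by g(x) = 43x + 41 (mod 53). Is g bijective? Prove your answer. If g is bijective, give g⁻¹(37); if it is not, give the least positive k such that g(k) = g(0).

By definition, injectivity means: for all a, b in the domain, g(a) = g(b) implies a = b.
If g(a) = g(b), then 43a ≡ 43b (mod 53). Because gcd(43, 53) = 1, we may cancel 43 to get a ≡ b (mod 53).
We now compute 43⁻¹ mod 53 explicitly. Euclid's algorithm: 53 = 1·43 + 10, 43 = 4·10 + 3, 10 = 3·3 + 1; back-substituting gives 1 = 37·43 − 30·53, so 43⁻¹ ≡ 37 (mod 53).
Then y ↦ 37(y − 41) is a two-sided inverse to g, so every y ∈ ℤ/53ℤ has a preimage.
Thus g is bijective.
Since g is bijective, we compute g⁻¹(37): solve 43x + 41 ≡ 37 (mod 53), i.e. 43x ≡ 49 (mod 53).
Multiplying by 43⁻¹ = 37 gives x ≡ 37·49 = 1813 = 34·53 + 11 ≡ 11 (mod 53).
Check: g(11) = 43·11 + 41 = 514 = 9·53 + 37 ≡ 37 (mod 53).

11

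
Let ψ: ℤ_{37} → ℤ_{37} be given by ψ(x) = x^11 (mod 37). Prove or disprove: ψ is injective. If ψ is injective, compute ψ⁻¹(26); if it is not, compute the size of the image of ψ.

10

Since 37 is prime, the nonzero elements of ℤ_{37} form a cyclic group of order 36.
As gcd(11, 36) = 1, raising to the 11th power is a bijection on this group: if a^11 ≡ b^11 then (ab^{−1})^11 = 1, and the only element of order dividing gcd(11, 36) = 1 is 1, so a = b.
With ψ(0) = 0 this makes ψ injective on all of ℤ_{37}, hence bijective (finite equal-size domain and codomain). In particular ψ is injective.
Since ψ is injective, we find the preimage of 26. The inverse of x ↦ x^11 on (ℤ_{37})^× is x ↦ x^23, because 11·23 = 253 = 7·36 + 1 ≡ 1 (mod 36) and x^{36} = 1 for x ≠ 0 (Fermat). So ψ⁻¹(26) = 26^23 mod 37.
Repeated squaring mod 37: 26^1 ≡ 26, 26^2 ≡ 26² = 676 ≡ 10, 26^4 ≡ 10² = 100 ≡ 26, 26^8 ≡ 26² = 676 ≡ 10, 26^16 ≡ 10² = 100 ≡ 26. Since 23 = 16 + 4 + 2 + 1, 26^23 ≡ 26·26·10·26: 26·26 = 676 ≡ 10, then 10·10 = 100 ≡ 26, then 26·26 = 676 ≡ 10. So 26^23 ≡ 10 (mod 37).
Hence ψ⁻¹(26) = 10.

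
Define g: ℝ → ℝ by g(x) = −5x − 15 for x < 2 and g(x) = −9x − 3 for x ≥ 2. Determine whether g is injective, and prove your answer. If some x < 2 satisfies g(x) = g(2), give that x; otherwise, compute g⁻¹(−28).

6/5

Both pieces are strictly decreasing (slopes −5 and −9), so each is injective on its own interval.
The left piece maps (−∞, 2) onto (−25, ∞); the right piece maps [2, ∞) onto (−∞, −21].
These images overlap. In particular g(2) = −21 (right piece), and solving −5x − 15 = −21 on the left piece gives x = 6/5 < 2.
So g(6/5) = g(2) with 6/5 ≠ 2, and g is not injective. This x = 6/5 is the requested value below 2.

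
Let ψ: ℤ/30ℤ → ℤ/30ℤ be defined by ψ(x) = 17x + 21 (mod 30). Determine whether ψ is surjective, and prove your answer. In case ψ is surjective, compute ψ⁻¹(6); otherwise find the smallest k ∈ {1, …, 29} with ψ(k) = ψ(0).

Since gcd(17, 30) = 1, 17 is invertible modulo 30. Euclid's algorithm: 30 = 1·17 + 13, 17 = 1·13 + 4, 13 = 3·4 + 1; back-substituting gives 1 = 23·17 − 13·30, so 17⁻¹ ≡ 23 (mod 30).
For any y ∈ ℤ/30ℤ, x = 23(y − 21) mod 30 satisfies ψ(x) = 17·23(y − 21) + 21 ≡ y (since 17·23 ≡ 1 mod 30). So every y has a preimage.
Hence ψ is surjective.
Since ψ is surjective, we find ψ⁻¹(6): we need 17x ≡ 6 − 21 ≡ 15 (mod 30). Using 17⁻¹ = 23: x ≡ 23·15 = 345 = 11·30 + 15, so x = 15.
Check: ψ(15) = 17·15 + 21 = 276 = 9·30 + 6 ≡ 6 (mod 30).

15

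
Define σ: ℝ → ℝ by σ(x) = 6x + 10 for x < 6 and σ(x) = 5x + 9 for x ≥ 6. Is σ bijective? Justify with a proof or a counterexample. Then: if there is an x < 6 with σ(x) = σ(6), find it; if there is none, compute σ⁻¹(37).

Both pieces are strictly increasing (slopes 6 and 5), so each is injective on its own interval.
The left piece maps (−∞, 6) onto (−∞, 46); the right piece maps [6, ∞) onto [39, ∞).
These images overlap. In particular σ(6) = 39 (right piece), and solving 6x + 10 = 39 on the left piece gives x = 29/6 < 6.
So σ(29/6) = σ(6) with 29/6 ≠ 6, and σ is not injective, hence not bijective. This x = 29/6 is the requested value below 6.

29/6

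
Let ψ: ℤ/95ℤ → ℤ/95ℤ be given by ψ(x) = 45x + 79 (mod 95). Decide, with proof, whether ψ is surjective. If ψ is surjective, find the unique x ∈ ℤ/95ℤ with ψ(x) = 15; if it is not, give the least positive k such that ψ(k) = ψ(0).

19

By definition, ψ is surjective if every y in the codomain equals ψ(x) for some x in the domain.
Since gcd(45, 95) = 5, we have 45x ≡ 0 (mod 5) for all x, so ψ(x) ≡ 4 (mod 5).
But 0 ≢ 4 (mod 5), so 0 ∈ ℤ/95ℤ has no preimage. Thus ψ is not surjective.
Since ψ is not surjective, we find the least positive k with ψ(k) = ψ(0): this means 45k ≡ 0 (mod 95), i.e. 95 ∣ 45k. Since gcd(45, 95) = 5, dividing through by 5 this holds exactly when 19 ∣ 9k, and as gcd(9, 19) = 1, exactly when 19 ∣ k.
The smallest positive such k is 19.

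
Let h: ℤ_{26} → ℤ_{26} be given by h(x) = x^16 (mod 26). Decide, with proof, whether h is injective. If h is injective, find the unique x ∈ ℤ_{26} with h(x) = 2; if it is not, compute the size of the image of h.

h(1) = 1^16 = 1.
h(5): Repeated squaring mod 26: 5^1 ≡ 5, 5^2 ≡ 5² = 25, 5^4 ≡ 25² = 625 ≡ 1, 5^8 ≡ 1² = 1, 5^16 ≡ 1² = 1. So 5^16 ≡ 1 (mod 26).
So h(1) = h(5) = 1 while 1 ≠ 5, hence h is not injective.
Since h is not injective, we determine |image(h)|. Computing x^16 mod 26 for each x (by repeated squaring, reducing mod 26 at every step), the values h(0), h(1), …, h(25) are: 0, 1, 16, 3, 22, 1, 22, 9, 14, 9, 16, 3, 14, 13, 14, 3, 16, 9, 14, 9, 22, 1, 22, 3, 16, 1.
The distinct values are {0, 1, 3, 9, 13, 14, 16, 22}; there are 8 of them.

8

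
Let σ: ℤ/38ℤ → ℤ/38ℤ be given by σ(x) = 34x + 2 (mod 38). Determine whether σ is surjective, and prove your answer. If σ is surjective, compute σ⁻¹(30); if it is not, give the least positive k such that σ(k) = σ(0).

19

Since gcd(34, 38) = 2, we have 34x ≡ 0 (mod 2) for all x, so σ(x) ≡ 0 (mod 2).
But 1 ≢ 0 (mod 2), so 1 ∈ ℤ/38ℤ has no preimage. So σ is not surjective.
Since σ is not surjective, we find the least positive k with σ(k) = σ(0): this means 34k ≡ 0 (mod 38), i.e. 38 ∣ 34k. Since gcd(34, 38) = 2, dividing through by 2 this holds exactly when 19 ∣ 17k, and as gcd(17, 19) = 1, exactly when 19 ∣ k.
The smallest positive such k is 19.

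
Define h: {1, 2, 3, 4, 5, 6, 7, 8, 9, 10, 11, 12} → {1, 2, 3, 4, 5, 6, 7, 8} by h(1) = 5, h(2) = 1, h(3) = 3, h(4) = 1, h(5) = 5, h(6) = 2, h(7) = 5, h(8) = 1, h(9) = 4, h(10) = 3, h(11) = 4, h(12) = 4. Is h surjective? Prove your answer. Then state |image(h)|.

5

No element maps to 6, so h is not surjective.
The image of h is {1, 2, 3, 4, 5}, which has 5 elements.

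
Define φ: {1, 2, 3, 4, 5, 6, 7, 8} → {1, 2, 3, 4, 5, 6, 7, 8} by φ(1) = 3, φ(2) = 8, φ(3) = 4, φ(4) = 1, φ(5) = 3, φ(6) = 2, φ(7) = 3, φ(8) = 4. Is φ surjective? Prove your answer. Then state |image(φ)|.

No element maps to 5, so φ is not surjective.
The image of φ is {1, 2, 3, 4, 8}, which has 5 elements.

5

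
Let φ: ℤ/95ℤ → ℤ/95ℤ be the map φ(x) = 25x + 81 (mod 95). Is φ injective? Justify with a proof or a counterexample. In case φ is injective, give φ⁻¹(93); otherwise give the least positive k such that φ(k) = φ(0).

We have gcd(25, 95) = 5 > 1. Taking s = 0 and t = 19: φ(0) = 81 and φ(19) = 25·19 + 81 = 556 ≡ 81 (mod 95).
So φ(0) = φ(19) while 0 ≠ 19, therefore φ is not injective.
Since φ is not injective, we find the least positive k with φ(k) = φ(0): this means 25k ≡ 0 (mod 95), i.e. 95 ∣ 25k. Since gcd(25, 95) = 5, dividing through by 5 this holds exactly when 19 ∣ 5k, and as gcd(5, 19) = 1, exactly when 19 ∣ k.
The smallest positive such k is 19.

19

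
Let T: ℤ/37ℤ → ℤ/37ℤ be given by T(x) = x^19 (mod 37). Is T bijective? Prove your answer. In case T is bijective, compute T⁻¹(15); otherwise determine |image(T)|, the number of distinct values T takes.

22

Since 37 is prime, the nonzero elements of ℤ/37ℤ form a cyclic group of order 36.
As gcd(19, 36) = 1, raising to the 19th power is a bijection on this group: if a^19 ≡ b^19 then (ab^{−1})^19 = 1, and the only element of order dividing gcd(19, 36) = 1 is 1, so a = b.
With T(0) = 0 this makes T injective on all of ℤ/37ℤ, hence bijective (finite equal-size domain and codomain). In particular T is bijective.
Since T is bijective, we find the preimage of 15. The inverse of x ↦ x^19 on (ℤ/37ℤ)^× is x ↦ x^19, because 19·19 = 361 = 10·36 + 1 ≡ 1 (mod 36) and x^{36} = 1 for x ≠ 0 (Fermat). So T⁻¹(15) = 15^19 mod 37.
Repeated squaring mod 37: 15^1 ≡ 15, 15^2 ≡ 15² = 225 ≡ 3, 15^4 ≡ 3² = 9, 15^8 ≡ 9² = 81 ≡ 7, 15^16 ≡ 7² = 49 ≡ 12. Since 19 = 16 + 2 + 1, 15^19 ≡ 12·3·15: 12·3 = 36, then 36·15 = 540 ≡ 22. So 15^19 ≡ 22 (mod 37).
Hence T⁻¹(15) = 22.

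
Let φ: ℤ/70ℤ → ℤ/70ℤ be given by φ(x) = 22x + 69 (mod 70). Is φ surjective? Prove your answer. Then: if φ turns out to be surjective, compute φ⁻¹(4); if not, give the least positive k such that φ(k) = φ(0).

Since gcd(22, 70) = 2, we have 22x ≡ 0 (mod 2) for all x, so φ(x) ≡ 1 (mod 2).
But 0 ≢ 1 (mod 2), so 0 ∈ ℤ/70ℤ has no preimage. Therefore φ is not surjective.
Since φ is not surjective, we find the least positive k with φ(k) = φ(0): this means 22k ≡ 0 (mod 70), i.e. 70 ∣ 22k. Since gcd(22, 70) = 2, dividing through by 2 this holds exactly when 35 ∣ 11k, and as gcd(11, 35) = 1, exactly when 35 ∣ k.
The smallest positive such k is 35.

35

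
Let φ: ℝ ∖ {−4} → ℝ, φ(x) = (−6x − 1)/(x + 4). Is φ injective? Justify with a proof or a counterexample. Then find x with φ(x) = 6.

-25/12

Suppose φ(u) = φ(v). Cross-multiplying: (−6u − 1)(v + 4) = (−6v − 1)(u + 4).
Expanding both sides and cancelling the symmetric terms leaves −23·(u − v) = 0. Since −23 ≠ 0, u = v. Thus φ is injective.
Solving φ(x) = 6: cross-multiplying gives −6x − 1 = 6(x + 4), which rearranges to −12x = 25, so x = −25/12.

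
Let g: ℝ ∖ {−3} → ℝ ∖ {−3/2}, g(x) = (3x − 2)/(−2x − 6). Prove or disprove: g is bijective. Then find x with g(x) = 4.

Suppose g(s) = g(t). Cross-multiplying: (3s − 2)(−2t − 6) = (3t − 2)(−2s − 6).
Expanding both sides and cancelling the symmetric terms leaves −22·(s − t) = 0. Since −22 ≠ 0, s = t. Hence g is injective.
For any y ≠ −3/2, solving y(−2x − 6) = 3x − 2 for x gives a well-defined x ≠ −3. So g is surjective.
Therefore g is bijective.
Solving g(x) = 4: cross-multiplying gives 3x − 2 = 4(−2x − 6), which rearranges to 11x = −22, so x = −2.

-2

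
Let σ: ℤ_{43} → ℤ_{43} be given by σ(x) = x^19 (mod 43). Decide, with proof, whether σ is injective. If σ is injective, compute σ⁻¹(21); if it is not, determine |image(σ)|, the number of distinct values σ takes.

Since 43 is prime, the nonzero elements of ℤ_{43} form a cyclic group of order 42.
As gcd(19, 42) = 1, raising to the 19th power is a bijection on this group: if u^19 ≡ v^19 then (uv^{−1})^19 = 1, and the only element of order dividing gcd(19, 42) = 1 is 1, so u = v.
With σ(0) = 0 this makes σ injective on all of ℤ_{43}, hence bijective (finite equal-size domain and codomain). In particular σ is injective.
Since σ is injective, we find the preimage of 21. The inverse of x ↦ x^19 on (ℤ_{43})^× is x ↦ x^31, because 19·31 = 589 = 14·42 + 1 ≡ 1 (mod 42) and x^{42} = 1 for x ≠ 0 (Fermat). So σ⁻¹(21) = 21^31 mod 43.
Repeated squaring mod 43: 21^1 ≡ 21, 21^2 ≡ 21² = 441 ≡ 11, 21^4 ≡ 11² = 121 ≡ 35, 21^8 ≡ 35² = 1225 ≡ 21, 21^16 ≡ 21² = 441 ≡ 11. Since 31 = 16 + 8 + 4 + 2 + 1, 21^31 ≡ 11·21·35·11·21: 11·21 = 231 ≡ 16, then 16·35 = 560 ≡ 1, then 1·11 = 11, then 11·21 = 231 ≡ 16. So 21^31 ≡ 16 (mod 43).
Hence σ⁻¹(21) = 16.

16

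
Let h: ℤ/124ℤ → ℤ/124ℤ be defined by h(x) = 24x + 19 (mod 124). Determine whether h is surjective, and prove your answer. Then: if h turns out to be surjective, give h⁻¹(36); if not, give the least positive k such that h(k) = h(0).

Recall: h is surjective if every y in the codomain equals h(x) for some x in the domain.
Since gcd(24, 124) = 4, we have 24x ≡ 0 (mod 4) for all x, so h(x) ≡ 3 (mod 4).
But 0 ≢ 3 (mod 4), so 0 ∈ ℤ/124ℤ has no preimage. Thus h is not surjective.
Since h is not surjective, we find the least positive k with h(k) = h(0): this means 24k ≡ 0 (mod 124), i.e. 124 ∣ 24k. Since gcd(24, 124) = 4, dividing through by 4 this holds exactly when 31 ∣ 6k, and as gcd(6, 31) = 1, exactly when 31 ∣ k.
The smallest positive such k is 31.

31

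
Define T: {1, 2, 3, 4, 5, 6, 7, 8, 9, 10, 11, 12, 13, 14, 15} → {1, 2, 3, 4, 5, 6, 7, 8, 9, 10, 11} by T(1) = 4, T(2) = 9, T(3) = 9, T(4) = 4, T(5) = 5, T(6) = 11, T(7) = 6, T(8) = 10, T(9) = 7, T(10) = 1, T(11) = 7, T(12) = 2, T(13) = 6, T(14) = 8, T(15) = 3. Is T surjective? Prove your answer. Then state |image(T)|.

11

Every element of the codomain has a preimage: 1 = T(10), 2 = T(12), 3 = T(15), 4 = T(1), 5 = T(5), 6 = T(7), 7 = T(9), 8 = T(14), 9 = T(2), 10 = T(8), 11 = T(6).
Thus T is surjective.
The image of T is {1, 2, 3, 4, 5, 6, 7, 8, 9, 10, 11}, which has 11 elements.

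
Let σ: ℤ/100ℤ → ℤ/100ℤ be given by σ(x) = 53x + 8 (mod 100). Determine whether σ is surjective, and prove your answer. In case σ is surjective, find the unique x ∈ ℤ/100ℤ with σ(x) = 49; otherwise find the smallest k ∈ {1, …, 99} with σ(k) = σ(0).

Since gcd(53, 100) = 1, 53 is invertible modulo 100. Euclid's algorithm: 100 = 1·53 + 47, 53 = 1·47 + 6, 47 = 7·6 + 5, 6 = 1·5 + 1; back-substituting gives 1 = 17·53 − 9·100, so 53⁻¹ ≡ 17 (mod 100).
Then y ↦ 17(y − 8) is a two-sided inverse to σ, so every y ∈ ℤ/100ℤ has a preimage.
Thus σ is surjective.
Since σ is surjective, we find σ⁻¹(49): we need 53x ≡ 49 − 8 ≡ 41 (mod 100). Using 53⁻¹ = 17: x ≡ 17·41 = 697 = 6·100 + 97, so x = 97.
Check: σ(97) = 53·97 + 8 = 5149 = 51·100 + 49 ≡ 49 (mod 100).

97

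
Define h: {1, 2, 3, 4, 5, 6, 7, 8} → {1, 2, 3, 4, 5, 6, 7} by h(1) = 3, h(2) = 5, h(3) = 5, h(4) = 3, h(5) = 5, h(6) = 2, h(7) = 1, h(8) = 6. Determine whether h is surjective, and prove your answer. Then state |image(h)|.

5

No element maps to 4, so h is not surjective.
The image of h is {1, 2, 3, 5, 6}, which has 5 elements.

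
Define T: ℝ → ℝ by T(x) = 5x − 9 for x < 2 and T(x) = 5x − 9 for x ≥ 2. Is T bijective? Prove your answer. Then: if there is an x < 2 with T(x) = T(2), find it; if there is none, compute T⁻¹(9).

18/5

Both pieces are strictly increasing (slopes 5 and 5), so each is injective on its own interval.
The left piece maps (−∞, 2) onto (−∞, 1); the right piece maps [2, ∞) onto [1, ∞).
Since 1 = 1, the images partition ℝ: T is injective and surjective, hence bijective.
Because the two images are disjoint, no x < 2 has T(x) = T(2), so we compute T⁻¹(9): 9 lies in [1, ∞), so solve 5x − 9 = 9: x = (9 + 9)/5 = 18/5.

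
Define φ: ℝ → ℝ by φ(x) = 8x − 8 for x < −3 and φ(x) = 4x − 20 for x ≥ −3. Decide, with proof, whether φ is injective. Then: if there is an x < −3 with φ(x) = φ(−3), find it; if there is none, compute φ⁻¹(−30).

-5/2

Both pieces are strictly increasing (slopes 8 and 4), so each is injective on its own interval.
The left piece maps (−∞, −3) onto (−∞, −32); the right piece maps [−3, ∞) onto [−32, ∞).
These images are disjoint, so no value is attained by both pieces. So φ is injective.
Because the two images are disjoint, no x < −3 has φ(x) = φ(−3), so we compute φ⁻¹(−30): −30 lies in [−32, ∞), so solve 4x − 20 = −30: x = (−30 + 20)/4 = −5/2.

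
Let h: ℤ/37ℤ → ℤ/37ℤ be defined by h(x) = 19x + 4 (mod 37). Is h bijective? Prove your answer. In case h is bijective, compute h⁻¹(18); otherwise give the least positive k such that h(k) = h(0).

Suppose h(a) = h(b) in ℤ/37ℤ. Then 19a + 4 ≡ 19b + 4 (mod 37), thus 19(a − b) ≡ 0 (mod 37).
Since gcd(19, 37) = 1, 19 is invertible modulo 37, hence a − b ≡ 0 (mod 37), i.e. a = b.
We now compute 19⁻¹ mod 37 explicitly. Euclid's algorithm: 37 = 1·19 + 18, 19 = 1·18 + 1; back-substituting gives 1 = 2·19 − 1·37, so 19⁻¹ ≡ 2 (mod 37).
For any y ∈ ℤ/37ℤ, x = 2(y − 4) mod 37 satisfies h(x) = 19·2(y − 4) + 4 ≡ y (since 19·2 ≡ 1 mod 37). So every y has a preimage.
Thus h is bijective.
Since h is bijective, we find h⁻¹(18): we need 19x ≡ 18 − 4 ≡ 14 (mod 37). Using 19⁻¹ = 2: x ≡ 2·14 = 28, so x = 28.
Check: h(28) = 19·28 + 4 = 536 = 14·37 + 18 ≡ 18 (mod 37).

28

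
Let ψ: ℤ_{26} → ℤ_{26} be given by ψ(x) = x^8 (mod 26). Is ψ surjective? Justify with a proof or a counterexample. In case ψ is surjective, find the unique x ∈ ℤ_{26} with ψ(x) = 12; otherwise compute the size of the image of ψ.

8

ψ(1) = 1^8 = 1.
ψ(5): Repeated squaring mod 26: 5^1 ≡ 5, 5^2 ≡ 5² = 25, 5^4 ≡ 25² = 625 ≡ 1, 5^8 ≡ 1² = 1. So 5^8 ≡ 1 (mod 26).
So ψ(1) = ψ(5) = 1 while 1 ≠ 5, hence ψ is not injective.
A non-injective map from the 26-element set ℤ_{26} to itself takes at most 25 distinct values, so it cannot be surjective. So ψ is not surjective.
Since ψ is not surjective, we determine |image(ψ)|. Computing x^8 mod 26 for each x (by repeated squaring, reducing mod 26 at every step), the values ψ(0), ψ(1), …, ψ(25) are: 0, 1, 22, 9, 16, 1, 16, 3, 14, 3, 22, 9, 14, 13, 14, 9, 22, 3, 14, 3, 16, 1, 16, 9, 22, 1.
The distinct values are {0, 1, 3, 9, 13, 14, 16, 22}; there are 8 of them.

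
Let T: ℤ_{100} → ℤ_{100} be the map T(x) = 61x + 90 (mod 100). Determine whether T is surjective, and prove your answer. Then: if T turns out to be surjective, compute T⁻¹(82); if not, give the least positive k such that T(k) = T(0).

By definition, T is surjective if every y in the codomain equals T(x) for some x in the domain.
Since gcd(61, 100) = 1, 61 is invertible modulo 100. Euclid's algorithm: 100 = 1·61 + 39, 61 = 1·39 + 22, 39 = 1·22 + 17, 22 = 1·17 + 5, 17 = 3·5 + 2, 5 = 2·2 + 1; back-substituting gives 1 = 41·61 − 25·100, so 61⁻¹ ≡ 41 (mod 100).
Then y ↦ 41(y − 90) is a two-sided inverse to T, so every y ∈ ℤ_{100} has a preimage.
Thus T is surjective.
Since T is surjective, we compute T⁻¹(82): solve 61x + 90 ≡ 82 (mod 100), i.e. 61x ≡ 92 (mod 100).
Multiplying by 61⁻¹ = 41 gives x ≡ 41·92 = 3772 = 37·100 + 72 ≡ 72 (mod 100).
Check: T(72) = 61·72 + 90 = 4482 = 44·100 + 82 ≡ 82 (mod 100).

72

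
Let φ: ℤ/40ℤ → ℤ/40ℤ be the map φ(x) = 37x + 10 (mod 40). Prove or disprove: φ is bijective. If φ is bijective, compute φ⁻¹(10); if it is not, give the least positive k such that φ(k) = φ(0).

Recall that injectivity means: for all u, v in the domain, φ(u) = φ(v) implies u = v.
Suppose φ(u) = φ(v) in ℤ/40ℤ. Then 37u + 10 ≡ 37v + 10 (mod 40), thus 37(u − v) ≡ 0 (mod 40).
Since gcd(37, 40) = 1, 37 is invertible modulo 40, therefore u − v ≡ 0 (mod 40), i.e. u = v.
We now compute 37⁻¹ mod 40 explicitly. Euclid's algorithm: 40 = 1·37 + 3, 37 = 12·3 + 1; back-substituting gives 1 = 13·37 − 12·40, so 37⁻¹ ≡ 13 (mod 40).
For any y ∈ ℤ/40ℤ, x = 13(y − 10) mod 40 satisfies φ(x) = 37·13(y − 10) + 10 ≡ y (since 37·13 ≡ 1 mod 40). So every y has a preimage.
Therefore φ is bijective.
Since φ is bijective, we compute φ⁻¹(10): solve 37x + 10 ≡ 10 (mod 40), i.e. 37x ≡ 0 (mod 40).
Multiplying by 37⁻¹ = 13 gives x ≡ 13·0 = 0 ≡ 0 (mod 40).
Check: φ(0) = 37·0 + 10 = 10 ≡ 10 (mod 40).

0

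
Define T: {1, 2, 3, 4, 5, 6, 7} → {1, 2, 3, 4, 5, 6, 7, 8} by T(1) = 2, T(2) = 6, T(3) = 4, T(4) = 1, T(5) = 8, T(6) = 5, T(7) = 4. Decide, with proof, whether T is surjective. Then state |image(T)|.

No element maps to 3, so T is not surjective.
The image of T is {1, 2, 4, 5, 6, 8}, which has 6 elements.

6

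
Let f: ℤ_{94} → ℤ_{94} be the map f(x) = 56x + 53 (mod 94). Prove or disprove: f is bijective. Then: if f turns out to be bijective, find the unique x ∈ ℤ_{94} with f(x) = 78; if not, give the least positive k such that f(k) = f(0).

We have gcd(56, 94) = 2 > 1. Taking a = 0 and b = 47: f(0) = 53 and f(47) = 56·47 + 53 = 2685 ≡ 53 (mod 94).
So f(0) = f(47) while 0 ≠ 47, thus f is not injective, hence not bijective.
Since f is not bijective, we find the least positive k with f(k) = f(0): this means 56k ≡ 0 (mod 94), i.e. 94 ∣ 56k. Since gcd(56, 94) = 2, dividing through by 2 this holds exactly when 47 ∣ 28k, and as gcd(28, 47) = 1, exactly when 47 ∣ k.
The smallest positive such k is 47.

47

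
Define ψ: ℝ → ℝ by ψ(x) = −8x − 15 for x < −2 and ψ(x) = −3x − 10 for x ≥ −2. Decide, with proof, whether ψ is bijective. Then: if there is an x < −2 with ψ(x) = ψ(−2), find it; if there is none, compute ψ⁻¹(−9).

-1/3

Both pieces are strictly decreasing (slopes −8 and −3), so each is injective on its own interval.
The left piece maps (−∞, −2) onto (1, ∞); the right piece maps [−2, ∞) onto (−∞, −4].
The images leave a gap (1 has no preimage), so ψ is not surjective, hence not bijective.
Because the two images are disjoint, no x < −2 has ψ(x) = ψ(−2), so we compute ψ⁻¹(−9): −9 lies in (−∞, −4], so solve −3x − 10 = −9: x = (−9 + 10)/(−3) = −1/3.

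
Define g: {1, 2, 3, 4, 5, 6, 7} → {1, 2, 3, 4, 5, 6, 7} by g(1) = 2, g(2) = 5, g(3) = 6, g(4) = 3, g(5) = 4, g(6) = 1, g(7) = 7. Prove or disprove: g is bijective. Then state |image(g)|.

The values 2, 5, 6, 3, 4, 1, 7 are a permutation of {1, 2, 3, 4, 5, 6, 7}: each element appears exactly once.
So g is injective and surjective, hence bijective.
The image of g is {1, 2, 3, 4, 5, 6, 7}, which has 7 elements.

7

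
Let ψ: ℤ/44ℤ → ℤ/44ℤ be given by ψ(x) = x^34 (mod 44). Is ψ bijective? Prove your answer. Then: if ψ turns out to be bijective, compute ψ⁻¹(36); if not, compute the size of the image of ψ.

12

ψ(10): Repeated squaring mod 44: 10^1 ≡ 10, 10^2 ≡ 10² = 100 ≡ 12, 10^4 ≡ 12² = 144 ≡ 12, 10^8 ≡ 12² = 144 ≡ 12, 10^16 ≡ 12² = 144 ≡ 12, 10^32 ≡ 12² = 144 ≡ 12. Since 34 = 32 + 2, 10^34 ≡ 12·12: 12·12 = 144 ≡ 12. So 10^34 ≡ 12 (mod 44).
ψ(12): Repeated squaring mod 44: 12^1 ≡ 12, 12^2 ≡ 12² = 144 ≡ 12, 12^4 ≡ 12² = 144 ≡ 12, 12^8 ≡ 12² = 144 ≡ 12, 12^16 ≡ 12² = 144 ≡ 12, 12^32 ≡ 12² = 144 ≡ 12. Since 34 = 32 + 2, 12^34 ≡ 12·12: 12·12 = 144 ≡ 12. So 12^34 ≡ 12 (mod 44).
So ψ(10) = ψ(12) = 12 while 10 ≠ 12, so ψ is not injective, hence not bijective.
Since ψ is not bijective, we determine |image(ψ)|. Computing x^34 mod 44 for each x (by repeated squaring, reducing mod 44 at every step), the values ψ(0), ψ(1), …, ψ(43) are: 0, 1, 16, 37, 36, 9, 20, 25, 4, 5, 12, 33, 12, 5, 4, 25, 20, 9, 36, 37, 16, 1, 0, 1, 16, 37, 36, 9, 20, 25, 4, 5, 12, 33, 12, 5, 4, 25, 20, 9, 36, 37, 16, 1.
The distinct values are {0, 1, 4, 5, 9, 12, 16, 20, 25, 33, 36, 37}; there are 12 of them.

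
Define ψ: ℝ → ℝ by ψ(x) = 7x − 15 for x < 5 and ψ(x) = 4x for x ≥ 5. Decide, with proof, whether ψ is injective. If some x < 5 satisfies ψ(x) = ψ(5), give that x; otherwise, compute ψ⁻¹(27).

27/4

Both pieces are strictly increasing (slopes 7 and 4), so each is injective on its own interval.
The left piece maps (−∞, 5) onto (−∞, 20); the right piece maps [5, ∞) onto [20, ∞).
These images are disjoint, so no value is attained by both pieces. So ψ is injective.
Because the two images are disjoint, no x < 5 has ψ(x) = ψ(5), so we compute ψ⁻¹(27): 27 lies in [20, ∞), so solve 4x = 27: x = (27 − 0)/4 = 27/4.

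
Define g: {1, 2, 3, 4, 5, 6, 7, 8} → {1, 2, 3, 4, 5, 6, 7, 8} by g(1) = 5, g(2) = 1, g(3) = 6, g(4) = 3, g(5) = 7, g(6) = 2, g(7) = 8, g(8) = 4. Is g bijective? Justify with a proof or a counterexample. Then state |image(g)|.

The values 5, 1, 6, 3, 7, 2, 8, 4 are a permutation of {1, 2, 3, 4, 5, 6, 7, 8}: each element appears exactly once.
So g is injective and surjective, hence bijective.
The image of g is {1, 2, 3, 4, 5, 6, 7, 8}, which has 8 elements.

8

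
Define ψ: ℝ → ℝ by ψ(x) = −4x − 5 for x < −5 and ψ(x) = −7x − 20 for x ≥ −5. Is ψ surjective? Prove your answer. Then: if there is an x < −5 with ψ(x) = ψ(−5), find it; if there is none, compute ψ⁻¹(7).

-27/7

Both pieces are strictly decreasing (slopes −4 and −7), so each is injective on its own interval.
The left piece maps (−∞, −5) onto (15, ∞); the right piece maps [−5, ∞) onto (−∞, 15].
These images together cover ℝ, so ψ is surjective.
Because the two images are disjoint, no x < −5 has ψ(x) = ψ(−5), so we compute ψ⁻¹(7): 7 lies in (−∞, 15], so solve −7x − 20 = 7: x = (7 + 20)/(−7) = −27/7.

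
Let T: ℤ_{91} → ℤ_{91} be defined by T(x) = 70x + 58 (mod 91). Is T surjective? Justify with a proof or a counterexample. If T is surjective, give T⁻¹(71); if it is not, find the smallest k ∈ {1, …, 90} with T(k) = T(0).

Since gcd(70, 91) = 7, we have 70x ≡ 0 (mod 7) for all x, so T(x) ≡ 2 (mod 7).
But 0 ≢ 2 (mod 7), so 0 ∈ ℤ_{91} has no preimage. Hence T is not surjective.
Since T is not surjective, we find the least positive k with T(k) = T(0): this means 70k ≡ 0 (mod 91), i.e. 91 ∣ 70k. Since gcd(70, 91) = 7, dividing through by 7 this holds exactly when 13 ∣ 10k, and as gcd(10, 13) = 1, exactly when 13 ∣ k.
The smallest positive such k is 13.

13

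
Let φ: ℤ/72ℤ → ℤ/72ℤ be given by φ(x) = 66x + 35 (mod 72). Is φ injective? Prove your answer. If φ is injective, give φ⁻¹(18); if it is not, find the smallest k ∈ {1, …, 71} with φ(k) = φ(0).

Recall that φ is injective if φ(a) = φ(b) implies a = b.
We have gcd(66, 72) = 6 > 1. Taking a = 0 and b = 12: φ(0) = 35 and φ(12) = 66·12 + 35 = 827 ≡ 35 (mod 72).
So φ(0) = φ(12) while 0 ≠ 12, so φ is not injective.
Since φ is not injective, we find the least positive k with φ(k) = φ(0): this means 66k ≡ 0 (mod 72), i.e. 72 ∣ 66k. Since gcd(66, 72) = 6, dividing through by 6 this holds exactly when 12 ∣ 11k, and as gcd(11, 12) = 1, exactly when 12 ∣ k.
The smallest positive such k is 12.

12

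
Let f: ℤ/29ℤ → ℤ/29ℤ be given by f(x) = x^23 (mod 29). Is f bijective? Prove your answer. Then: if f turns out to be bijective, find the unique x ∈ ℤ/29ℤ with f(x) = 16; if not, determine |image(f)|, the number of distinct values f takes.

Since 29 is prime, the nonzero elements of ℤ/29ℤ form a cyclic group of order 28.
As gcd(23, 28) = 1, raising to the 23rd power is a bijection on this group: if a^23 ≡ b^23 then (ab^{−1})^23 = 1, and the only element of order dividing gcd(23, 28) = 1 is 1, so a = b.
With f(0) = 0 this makes f injective on all of ℤ/29ℤ, hence bijective (finite equal-size domain and codomain). In particular f is bijective.
Since f is bijective, we find the preimage of 16. The inverse of x ↦ x^23 on (ℤ/29ℤ)^× is x ↦ x^11, because 23·11 = 253 = 9·28 + 1 ≡ 1 (mod 28) and x^{28} = 1 for x ≠ 0 (Fermat). So f⁻¹(16) = 16^11 mod 29.
Repeated squaring mod 29: 16^1 ≡ 16, 16^2 ≡ 16² = 256 ≡ 24, 16^4 ≡ 24² = 576 ≡ 25, 16^8 ≡ 25² = 625 ≡ 16. Since 11 = 8 + 2 + 1, 16^11 ≡ 16·24·16: 16·24 = 384 ≡ 7, then 7·16 = 112 ≡ 25. So 16^11 ≡ 25 (mod 29).
Hence f⁻¹(16) = 25.

25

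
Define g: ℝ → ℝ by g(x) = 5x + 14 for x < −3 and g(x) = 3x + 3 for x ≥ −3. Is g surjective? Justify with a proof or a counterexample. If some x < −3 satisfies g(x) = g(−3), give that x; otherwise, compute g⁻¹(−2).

Both pieces are strictly increasing (slopes 5 and 3), so each is injective on its own interval.
The left piece maps (−∞, −3) onto (−∞, −1); the right piece maps [−3, ∞) onto [−6, ∞).
The union (−∞, −1) ∪ [−6, ∞) covers ℝ, so g is surjective.
For the follow-up: the images overlap, so an x < −3 with g(x) = g(−3) exists. g(−3) = −6; solving 5x + 14 = −6 for x < −3 gives x = (−6 − 14)/5 = −4.

-4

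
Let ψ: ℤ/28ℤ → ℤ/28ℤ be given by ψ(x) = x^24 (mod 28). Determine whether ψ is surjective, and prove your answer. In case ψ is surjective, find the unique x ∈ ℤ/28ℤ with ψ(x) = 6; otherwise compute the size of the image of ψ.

4

ψ(1) = 1^24 = 1.
ψ(3): Repeated squaring mod 28: 3^1 ≡ 3, 3^2 ≡ 3² = 9, 3^4 ≡ 9² = 81 ≡ 25, 3^8 ≡ 25² = 625 ≡ 9, 3^16 ≡ 9² = 81 ≡ 25. Since 24 = 16 + 8, 3^24 ≡ 25·9: 25·9 = 225 ≡ 1. So 3^24 ≡ 1 (mod 28).
So ψ(1) = ψ(3) = 1 while 1 ≠ 3, hence ψ is not injective.
A non-injective map from the 28-element set ℤ/28ℤ to itself takes at most 27 distinct values, so it cannot be surjective. Thus ψ is not surjective.
Since ψ is not surjective, we determine |image(ψ)|. Computing x^24 mod 28 for each x (by repeated squaring, reducing mod 28 at every step), the values ψ(0), ψ(1), …, ψ(27) are: 0, 1, 8, 1, 8, 1, 8, 21, 8, 1, 8, 1, 8, 1, 0, 1, 8, 1, 8, 1, 8, 21, 8, 1, 8, 1, 8, 1.
The distinct values are {0, 1, 8, 21}; there are 4 of them.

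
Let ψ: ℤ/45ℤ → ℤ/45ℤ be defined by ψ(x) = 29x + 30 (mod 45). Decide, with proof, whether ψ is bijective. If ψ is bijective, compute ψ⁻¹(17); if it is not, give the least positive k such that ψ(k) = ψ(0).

Suppose ψ(u) = ψ(v) in ℤ/45ℤ. Then 29u + 30 ≡ 29v + 30 (mod 45), so 29(u − v) ≡ 0 (mod 45).
Since gcd(29, 45) = 1, 29 is invertible modulo 45, so u − v ≡ 0 (mod 45), i.e. u = v.
We now compute 29⁻¹ mod 45 explicitly. Euclid's algorithm: 45 = 1·29 + 16, 29 = 1·16 + 13, 16 = 1·13 + 3, 13 = 4·3 + 1; back-substituting gives 1 = 14·29 − 9·45, so 29⁻¹ ≡ 14 (mod 45).
For any y ∈ ℤ/45ℤ, x = 14(y − 30) mod 45 satisfies ψ(x) = 29·14(y − 30) + 30 ≡ y (since 29·14 ≡ 1 mod 45). So every y has a preimage.
Therefore ψ is bijective.
Since ψ is bijective, we compute ψ⁻¹(17): solve 29x + 30 ≡ 17 (mod 45), i.e. 29x ≡ 32 (mod 45).
Multiplying by 29⁻¹ = 14 gives x ≡ 14·32 = 448 = 9·45 + 43 ≡ 43 (mod 45).
Check: ψ(43) = 29·43 + 30 = 1277 = 28·45 + 17 ≡ 17 (mod 45).

43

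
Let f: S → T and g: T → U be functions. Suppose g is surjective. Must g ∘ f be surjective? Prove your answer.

No. Take S = {0}, T = U = {0, 1, 2, 3}, f(0) = 0, and g = identity (surjective).
Then (g ∘ f)(0) = 0, and 3 ∈ U has no preimage under g ∘ f, so g ∘ f is not surjective.

not surjective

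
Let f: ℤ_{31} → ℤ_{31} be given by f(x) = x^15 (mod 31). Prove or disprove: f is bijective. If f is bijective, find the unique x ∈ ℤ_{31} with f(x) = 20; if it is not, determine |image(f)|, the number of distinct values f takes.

f(1) = 1^15 = 1.
f(2): Repeated squaring mod 31: 2^1 ≡ 2, 2^2 ≡ 2² = 4, 2^4 ≡ 4² = 16, 2^8 ≡ 16² = 256 ≡ 8. Since 15 = 8 + 4 + 2 + 1, 2^15 ≡ 8·16·4·2: 8·16 = 128 ≡ 4, then 4·4 = 16, then 16·2 = 32 ≡ 1. So 2^15 ≡ 1 (mod 31).
So f(1) = f(2) = 1 while 1 ≠ 2, so f is not injective, hence not bijective.
Since f is not bijective, we determine |image(f)|. Computing x^15 mod 31 for each x (by repeated squaring, reducing mod 31 at every step), the values f(0), f(1), …, f(30) are: 0, 1, 1, 30, 1, 1, 30, 1, 1, 1, 1, 30, 30, 30, 1, 30, 1, 30, 1, 1, 1, 30, 30, 30, 30, 1, 30, 30, 1, 30, 30.
The distinct values are {0, 1, 30}; there are 3 of them.

3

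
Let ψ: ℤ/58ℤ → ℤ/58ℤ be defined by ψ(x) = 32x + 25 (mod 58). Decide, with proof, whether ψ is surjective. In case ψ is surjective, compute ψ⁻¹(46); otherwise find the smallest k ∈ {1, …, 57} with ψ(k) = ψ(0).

29

Since gcd(32, 58) = 2, we have 32x ≡ 0 (mod 2) for all x, so ψ(x) ≡ 1 (mod 2).
But 0 ≢ 1 (mod 2), so 0 ∈ ℤ/58ℤ has no preimage. Therefore ψ is not surjective.
Since ψ is not surjective, we find the least positive k with ψ(k) = ψ(0): this means 32k ≡ 0 (mod 58), i.e. 58 ∣ 32k. Since gcd(32, 58) = 2, dividing through by 2 this holds exactly when 29 ∣ 16k, and as gcd(16, 29) = 1, exactly when 29 ∣ k.
The smallest positive such k is 29.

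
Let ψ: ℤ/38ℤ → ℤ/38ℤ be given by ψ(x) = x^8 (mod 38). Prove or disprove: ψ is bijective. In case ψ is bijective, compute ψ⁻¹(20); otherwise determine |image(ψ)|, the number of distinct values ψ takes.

ψ(18): Repeated squaring mod 38: 18^1 ≡ 18, 18^2 ≡ 18² = 324 ≡ 20, 18^4 ≡ 20² = 400 ≡ 20, 18^8 ≡ 20² = 400 ≡ 20. So 18^8 ≡ 20 (mod 38).
ψ(20): Repeated squaring mod 38: 20^1 ≡ 20, 20^2 ≡ 20² = 400 ≡ 20, 20^4 ≡ 20² = 400 ≡ 20, 20^8 ≡ 20² = 400 ≡ 20. So 20^8 ≡ 20 (mod 38).
So ψ(18) = ψ(20) = 20 while 18 ≠ 20, therefore ψ is not injective, hence not bijective.
Since ψ is not bijective, we determine |image(ψ)|. Computing x^8 mod 38 for each x (by repeated squaring, reducing mod 38 at every step), the values ψ(0), ψ(1), …, ψ(37) are: 0, 1, 28, 25, 24, 23, 16, 11, 26, 17, 36, 7, 30, 35, 4, 5, 6, 9, 20, 19, 20, 9, 6, 5, 4, 35, 30, 7, 36, 17, 26, 11, 16, 23, 24, 25, 28, 1.
The distinct values are {0, 1, 4, 5, 6, 7, 9, 11, 16, 17, 19, 20, 23, 24, 25, 26, 28, 30, 35, 36}; there are 20 of them.

20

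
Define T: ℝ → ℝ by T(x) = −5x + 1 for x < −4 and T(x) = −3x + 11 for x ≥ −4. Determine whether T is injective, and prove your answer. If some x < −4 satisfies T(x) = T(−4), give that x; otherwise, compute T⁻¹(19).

-22/5

Both pieces are strictly decreasing (slopes −5 and −3), so each is injective on its own interval.
The left piece maps (−∞, −4) onto (21, ∞); the right piece maps [−4, ∞) onto (−∞, 23].
These images overlap. In particular T(−4) = 23 (right piece), and solving −5x + 1 = 23 on the left piece gives x = −22/5 < −4.
So T(−22/5) = T(−4) with −22/5 ≠ −4, and T is not injective. This x = −22/5 is the requested value below −4.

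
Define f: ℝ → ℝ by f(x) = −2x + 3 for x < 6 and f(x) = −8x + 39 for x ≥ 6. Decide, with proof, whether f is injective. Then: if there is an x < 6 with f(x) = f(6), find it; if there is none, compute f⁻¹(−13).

13/2

Both pieces are strictly decreasing (slopes −2 and −8), so each is injective on its own interval.
The left piece maps (−∞, 6) onto (−9, ∞); the right piece maps [6, ∞) onto (−∞, −9].
These images are disjoint, so no value is attained by both pieces. Therefore f is injective.
Because the two images are disjoint, no x < 6 has f(x) = f(6), so we compute f⁻¹(−13): −13 lies in (−∞, −9], so solve −8x + 39 = −13: x = (−13 − 39)/(−8) = 13/2.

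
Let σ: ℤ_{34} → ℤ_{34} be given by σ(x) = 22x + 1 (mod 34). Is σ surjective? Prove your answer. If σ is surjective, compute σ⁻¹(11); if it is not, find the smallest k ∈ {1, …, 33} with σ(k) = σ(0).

Recall that surjectivity means every element of the codomain has a preimage under σ.
Since gcd(22, 34) = 2, we have 22x ≡ 0 (mod 2) for all x, so σ(x) ≡ 1 (mod 2).
But 0 ≢ 1 (mod 2), so 0 ∈ ℤ_{34} has no preimage. Therefore σ is not surjective.
Since σ is not surjective, we find the least positive k with σ(k) = σ(0): this means 22k ≡ 0 (mod 34), i.e. 34 ∣ 22k. Since gcd(22, 34) = 2, dividing through by 2 this holds exactly when 17 ∣ 11k, and as gcd(11, 17) = 1, exactly when 17 ∣ k.
The smallest positive such k is 17.

17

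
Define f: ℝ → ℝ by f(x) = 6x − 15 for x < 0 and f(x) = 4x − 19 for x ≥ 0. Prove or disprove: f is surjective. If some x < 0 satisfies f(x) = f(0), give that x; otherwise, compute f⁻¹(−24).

Both pieces are strictly increasing (slopes 6 and 4), so each is injective on its own interval.
The left piece maps (−∞, 0) onto (−∞, −15); the right piece maps [0, ∞) onto [−19, ∞).
The union (−∞, −15) ∪ [−19, ∞) covers ℝ, so f is surjective.
For the follow-up: the images overlap, so an x < 0 with f(x) = f(0) exists. f(0) = −19; solving 6x − 15 = −19 for x < 0 gives x = (−19 + 15)/6 = −2/3.

-2/3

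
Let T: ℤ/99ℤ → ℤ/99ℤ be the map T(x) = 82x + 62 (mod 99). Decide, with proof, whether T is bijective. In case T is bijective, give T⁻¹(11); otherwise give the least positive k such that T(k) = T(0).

3

Suppose T(x_1) = T(x_2) in ℤ/99ℤ. Then 82x_1 + 62 ≡ 82x_2 + 62 (mod 99), so 82(x_1 − x_2) ≡ 0 (mod 99).
Since gcd(82, 99) = 1, 82 is invertible modulo 99, hence x_1 − x_2 ≡ 0 (mod 99), i.e. x_1 = x_2.
We now compute 82⁻¹ mod 99 explicitly. Euclid's algorithm: 99 = 1·82 + 17, 82 = 4·17 + 14, 17 = 1·14 + 3, 14 = 4·3 + 2, 3 = 1·2 + 1; back-substituting gives 1 = 64·82 − 53·99, so 82⁻¹ ≡ 64 (mod 99).
For any y ∈ ℤ/99ℤ, x = 64(y − 62) mod 99 satisfies T(x) = 82·64(y − 62) + 62 ≡ y (since 82·64 ≡ 1 mod 99). So every y has a preimage.
Therefore T is bijective.
Since T is bijective, we compute T⁻¹(11): solve 82x + 62 ≡ 11 (mod 99), i.e. 82x ≡ 48 (mod 99).
Multiplying by 82⁻¹ = 64 gives x ≡ 64·48 = 3072 = 31·99 + 3 ≡ 3 (mod 99).
Check: T(3) = 82·3 + 62 = 308 = 3·99 + 11 ≡ 11 (mod 99).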